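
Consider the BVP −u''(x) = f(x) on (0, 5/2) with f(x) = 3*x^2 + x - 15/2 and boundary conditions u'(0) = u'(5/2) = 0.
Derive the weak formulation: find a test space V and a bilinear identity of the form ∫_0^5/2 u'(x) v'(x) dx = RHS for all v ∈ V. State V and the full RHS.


V = H^1(0, 5/2) (no boundary constraint on v; u is determined up to an additive constant); weak form: ∫_0^5/2 u'v' dx = ∫_0^5/2 (3*x^2 + x - 15/2) v dx for all v ∈ V.

Multiply both sides by a test function v and integrate from 0 to 5/2:
  ∫_0^5/2 −u''(x) v(x) dx = ∫_0^5/2 f(x) v(x) dx.
Integrate the LHS by parts once:
  ∫_0^5/2 −u'' v dx = −[u'(x) v(x)]_0^5/2 + ∫_0^5/2 u'(x) v'(x) dx.
Thus ∫_0^5/2 u'(x) v'(x) dx = ∫_0^5/2 f(x) v(x) dx + [u'(x) v(x)]_0^5/2.
Choose V so that boundary terms are either known or forced to vanish.
u has homogeneous Neumann: u'(0) = u'(5/2) = 0. So [u' v]_0^5/2 = 0·v(5/2) − 0·v(0) = 0 for any v; take V = H^1(0, 5/2).
Weak formulation: find u (satisfying any essential BC) such that ∫_0^5/2 u'(x) v'(x) dx = ∫_0^5/2 f v dx for all v ∈ V (homogeneous Neumann, so boundary terms vanish).
Substituting f(x) = 3*x^2 + x - 15/2, the right-hand side is ∫_0^5/2 (3*x^2 + x - 15/2) v dx.
Compatibility check (pure Neumann): taking v ≡ 1 ∈ V gives 0 = ∫_0^5/2 f dx + (0) − (0), i.e. ∫_0^5/2 f dx must equal u'(0) − u'(5/2) = 0. Indeed ∫_0^5/2 (3*x^2 + x - 15/2) dx = 0, so the data are compatible. The solution is then unique only up to an additive constant (fix it e.g. by requiring ∫_0^5/2 u dx = 0).


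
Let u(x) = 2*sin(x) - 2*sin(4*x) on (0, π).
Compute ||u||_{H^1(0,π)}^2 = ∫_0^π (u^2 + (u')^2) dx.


||u||_{H^1(0,π)}^2 = 38*π

u'(x) = 2*cos(x) - 8*cos(4*x).
Expand u² and (u')² and integrate term by term on (0, π), using: for integers n ≥ 1, ∫_0^π sin²(nx) dx = ∫_0^π cos²(nx) dx = π/2; for n ≠ n', ∫_0^π sin(nx)sin(n'x) dx = ∫_0^π cos(nx)cos(n'x) dx = 0; and by product-to-sum, ∫_0^π sin(nx)cos(n'x) dx = ½∫_0^π [sin((n+n')x) + sin((n−n')x)] dx, which is 0 when n+n' is even and 2n/(n²−n'²) when n+n' is odd (it need not vanish on (0, π)).
  u² squared terms: (-2)²·∫sin(4x)² dx = 4·π/2 = 2*π;  (2)²·∫sin(x)² dx = 4·π/2 = 2*π.
  u² cross terms: 2·(-2)·(2)·∫sin(4x)·sin(x) dx = -8·(0) = 0.
  So ∫_0^π u² dx = 2*π + 2*π + 0 = 4*π.
  (u')² squared terms: (-8)²·∫cos(4x)² dx = 64·π/2 = 32*π;  (2)²·∫cos(x)² dx = 4·π/2 = 2*π.
  (u')² cross terms: 2·(-8)·(2)·∫cos(4x)·cos(x) dx = -32·(0) = 0.
  So ∫_0^π (u')² dx = 32*π + 2*π + 0 = 34*π.
||u||_{H^1}^2 = (4*π) + (34*π) = 38*π.


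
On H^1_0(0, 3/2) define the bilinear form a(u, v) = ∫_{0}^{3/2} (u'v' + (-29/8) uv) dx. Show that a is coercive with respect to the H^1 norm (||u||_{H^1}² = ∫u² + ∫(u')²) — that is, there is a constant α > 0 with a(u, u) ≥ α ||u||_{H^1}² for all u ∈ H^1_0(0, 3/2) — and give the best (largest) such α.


α = (-261 + 32*π^2)/(8*(9 + 4*π^2))

Coercivity of a(·,·) on H^1_0(0, 3/2) means a(u, u) ≥ α ||u||_{H^1}² for every u ∈ H^1_0.
The interval has length L = 3/2, and Poincaré/coercivity depend only on L. Here a(u, u) = ∫(u')² + (-29/8)·∫u².
Here c = -29/8 < 0 with |c| < (π/L)² = 4*π^2/9, so coercivity still holds. The condition a(u,u) ≥ α||u||_{H^1}² reads (1−α)∫(u')² ≥ (α−c)∫u². Any admissible α is ≤ 1 (rapidly oscillating u have ∫u²/∫(u')² → 0), and α = 1 would force 0 ≥ (1−c)∫u², impossible since c < 1; so 1−α > 0. By the sharp Poincaré inequality on H^1_0 of an interval of length L, ∫(u')² ≥ (π/L)²∫u² with equality for the first sine mode sin(π(x−x₀)/L) (x₀ the left endpoint), so the inequality holds for all u iff (1−α)(π/L)² ≥ α − c, i.e. α ≤ ((π/L)² + c)/((π/L)² + 1) = (1 + c(L/π)²)/(1 + (L/π)²). (Direct route, valid since c ≤ 0: Poincaré gives c∫u² ≥ c(L/π)²∫(u')², so a(u,u) ≥ (1 + c(L/π)²)∫(u')², while ||u||_{H^1}² ≤ (1 + (L/π)²)∫(u')²; dividing yields the same α.) With (π/L)² = 4*π^2/9 and c = -29/8, the largest admissible constant is α = ((π/L)² + c)/((π/L)² + 1).
Simplifying, α = (-261 + 32*π^2)/(8*(9 + 4*π^2)).


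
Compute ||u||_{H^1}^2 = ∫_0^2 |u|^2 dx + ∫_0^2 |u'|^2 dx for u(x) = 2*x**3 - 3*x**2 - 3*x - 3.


||u||_{H^1}^2 = 3792/35

The H^1 norm (squared) on an interval (0, L) is
  ||u||_{H^1}^2 = ∫_0^L u(x)^2 dx + ∫_0^L u'(x)^2 dx.
Compute u'(x) = 6*x**2 - 6*x - 3.
Then u(x)^2 = 4*x**6 - 12*x**5 - 3*x**4 + 6*x**3 + 27*x**2 + 18*x + 9 and u'(x)^2 = 36*x**4 - 72*x**3 + 36*x + 9.
Integrate each monomial from 0 to 2 using ∫_0^2 c·x^n dx = c·2^(n+1)/(n+1):
  ∫_0^2 u(x)^2 dx = ∫_0^2 (4*x^6 - 12*x^5 - 3*x^4 + 6*x^3 + 27*x^2 + 18*x + 9) dx. Term by term:
    ∫_0^2 4*x^6 dx = 512/7;  ∫_0^2 -12*x^5 dx = -128;  ∫_0^2 -3*x^4 dx = -96/5;
    ∫_0^2 6*x^3 dx = 24;  ∫_0^2 27*x^2 dx = 72;  ∫_0^2 18*x dx = 36;
    ∫_0^2 9 dx = 18.
  Sum: 512/7 − 128 − 96/5 + 24 + 72 + 36 + 18 = 2658/35.
  ∫_0^2 u'(x)^2 dx = ∫_0^2 (36*x^4 - 72*x^3 + 36*x + 9) dx. Term by term:
    ∫_0^2 36*x^4 dx = 1152/5;  ∫_0^2 -72*x^3 dx = -288;  ∫_0^2 36*x dx = 72;
    ∫_0^2 9 dx = 18.
  Sum: 1152/5 − 288 + 72 + 18 = 162/5.
Adding: ||u||_{H^1}^2 = 2658/35 + 162/5 = 3792/35.


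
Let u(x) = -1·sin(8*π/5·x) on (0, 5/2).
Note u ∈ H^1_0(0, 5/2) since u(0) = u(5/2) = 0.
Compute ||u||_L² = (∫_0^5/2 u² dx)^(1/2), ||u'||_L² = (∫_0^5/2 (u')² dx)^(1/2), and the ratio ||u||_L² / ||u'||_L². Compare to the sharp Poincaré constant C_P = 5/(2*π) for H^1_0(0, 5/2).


||u||_L² / ||u'||_L² = 5/(8*π) < C_P = 5/(2*π).

u(x) = -1·sin(8*π/5·x), so u'(x) = -8*π*cos(8*π*x/5)/5.
Writing u(x) = A·sin(kπx/L) with A = -1 and k = 4, use ∫_0^L sin²(kπx/L) dx = L/2 and ∫_0^L cos²(kπx/L) dx = L/2.
u² = 1·sin²(8*π/5·x) and (u')² = 64*π^2/25·cos²(8*π/5·x), and each of sin², cos² integrates to L/2 = 5/4 over (0, 5/2).
∫_0^5/2 u² dx = 5/4, so ||u||_L² = sqrt(5)/2.
∫_0^5/2 (u')² dx = 16*π^2/5, so ||u'||_L² = 4*sqrt(5)*π/5.
Ratio ||u||_L² / ||u'||_L² = 5/(8*π).
Sharp Poincaré constant on H^1_0(0, 5/2) is C_P = L/π = 5/(2*π), achieved by sin(2*π/5·x).
This is the k = 4 harmonic; the ratio L/(kπ) is strictly less than C_P = L/π, consistent with the sharp inequality ||u||_L² ≤ C_P ||u'||_L².


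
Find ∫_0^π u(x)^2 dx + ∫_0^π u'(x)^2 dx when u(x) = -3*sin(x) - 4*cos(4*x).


||u||_{H^1(0,π)}^2 = -272/5 + 145*π

u'(x) = 16*sin(4*x) - 3*cos(x).
Expand u² and (u')² and integrate term by term on (0, π), using: for integers n ≥ 1, ∫_0^π sin²(nx) dx = ∫_0^π cos²(nx) dx = π/2; for n ≠ n', ∫_0^π sin(nx)sin(n'x) dx = ∫_0^π cos(nx)cos(n'x) dx = 0; and by product-to-sum, ∫_0^π sin(nx)cos(n'x) dx = ½∫_0^π [sin((n+n')x) + sin((n−n')x)] dx, which is 0 when n+n' is even and 2n/(n²−n'²) when n+n' is odd (it need not vanish on (0, π)).
  u² squared terms: (-4)²·∫cos(4x)² dx = 16·π/2 = 8*π;  (-3)²·∫sin(x)² dx = 9·π/2 = 9*π/2.
  u² cross terms: 2·(-4)·(-3)·∫cos(4x)·sin(x) dx = 24·(-2/15) = -16/5.
  So ∫_0^π u² dx = 8*π + 9*π/2 − 16/5 = -16/5 + 25*π/2.
  (u')² squared terms: (-3)²·∫cos(x)² dx = 9·π/2 = 9*π/2;  (16)²·∫sin(4x)² dx = 256·π/2 = 128*π.
  (u')² cross terms: 2·(-3)·(16)·∫cos(x)·sin(4x) dx = -96·(8/15) = -256/5.
  So ∫_0^π (u')² dx = 9*π/2 + 128*π − 256/5 = -256/5 + 265*π/2.
||u||_{H^1}^2 = (-16/5 + 25*π/2) + (-256/5 + 265*π/2) = -272/5 + 145*π.


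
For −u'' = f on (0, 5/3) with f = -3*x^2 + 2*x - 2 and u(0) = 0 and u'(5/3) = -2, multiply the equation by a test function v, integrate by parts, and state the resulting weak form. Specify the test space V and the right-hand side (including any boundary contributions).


V = {v ∈ H^1(0, 5/3) : v(0) = 0} (test functions vanish at x = 0 where u is specified); weak form: ∫_0^5/3 u'v' dx = ∫_0^5/3 (-3*x^2 + 2*x - 2) v dx − 2·v(5/3) for all v ∈ V.

Multiply both sides by a test function v and integrate from 0 to 5/3:
  ∫_0^5/3 −u''(x) v(x) dx = ∫_0^5/3 f(x) v(x) dx.
Integrate the LHS by parts once:
  ∫_0^5/3 −u'' v dx = −[u'(x) v(x)]_0^5/3 + ∫_0^5/3 u'(x) v'(x) dx.
Thus ∫_0^5/3 u'(x) v'(x) dx = ∫_0^5/3 f(x) v(x) dx + [u'(x) v(x)]_0^5/3.
Choose V so that boundary terms are either known or forced to vanish.
Mixed BC: u(0) = 0 (Dirichlet) and u'(5/3) = -2 (Neumann). Define V = {v ∈ H^1(0, 5/3) : v(0) = 0}. Then [u' v]_0^5/3 = u'(5/3)·v(5/3) − u'(0)·0 = − 2·v(5/3).
Weak formulation: find u (satisfying any essential BC) such that ∫_0^5/3 u'(x) v'(x) dx = ∫_0^5/3 f v dx − 2·v(5/3) for all v ∈ V (Dirichlet at 0 absorbed into V; Neumann datum at x = 5/3 contributes the boundary term).
Substituting f(x) = -3*x^2 + 2*x - 2, the right-hand side is ∫_0^5/3 (-3*x^2 + 2*x - 2) v dx − 2·v(5/3).


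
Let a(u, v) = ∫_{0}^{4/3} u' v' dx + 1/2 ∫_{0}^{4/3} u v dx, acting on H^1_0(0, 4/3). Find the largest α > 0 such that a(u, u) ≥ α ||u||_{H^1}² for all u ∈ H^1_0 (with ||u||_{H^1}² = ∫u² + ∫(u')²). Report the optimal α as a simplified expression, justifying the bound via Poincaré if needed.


α = (8 + 9*π^2)/(16 + 9*π^2)

Coercivity of a(·,·) on H^1_0(0, 4/3) means a(u, u) ≥ α ||u||_{H^1}² for every u ∈ H^1_0.
The interval has length L = 4/3, and Poincaré/coercivity depend only on L. Here a(u, u) = ∫(u')² + (1/2)·∫u².
Here 0 < c = 1/2 < 1. The condition a(u,u) ≥ α||u||_{H^1}² reads (1−α)∫(u')² ≥ (α−c)∫u². Any admissible α is ≤ 1 (rapidly oscillating u have ∫u²/∫(u')² → 0), and α = 1 would force 0 ≥ (1−c)∫u², impossible since c < 1; so 1−α > 0. By the sharp Poincaré inequality on H^1_0 of an interval of length L, ∫(u')² ≥ (π/L)²∫u² with equality for the first sine mode sin(π(x−x₀)/L) (x₀ the left endpoint), so the inequality holds for all u iff (1−α)(π/L)² ≥ α − c, i.e. α ≤ ((π/L)² + c)/((π/L)² + 1) = (1 + c(L/π)²)/(1 + (L/π)²). With (π/L)² = 9*π^2/16 and c = 1/2, the largest admissible constant is α = ((π/L)² + c)/((π/L)² + 1).
Simplifying, α = (8 + 9*π^2)/(16 + 9*π^2).


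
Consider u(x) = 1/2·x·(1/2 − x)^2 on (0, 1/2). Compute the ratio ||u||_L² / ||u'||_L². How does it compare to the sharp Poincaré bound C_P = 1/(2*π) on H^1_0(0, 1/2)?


||u||_L² / ||u'||_L² = sqrt(14)/28 < C_P = 1/(2*π).

u(x) = 1/2·x·(1/2 − x)^2, so u'(x) = (2*x - 1)*(6*x - 1)/8.
u(x) = 1/2·x·(1/2 − x)^2 vanishes at x = 0 and x = 1/2, so u ∈ H^1_0(0, 1/2). Differentiate via the product rule and integrate the resulting polynomials term by term.
  ∫_0^1/2 u² dx = ∫_0^1/2 (x^6/4 - x^5/2 + 3*x^4/8 - x^3/8 + x^2/64) dx. Term by term:
    ∫_0^1/2 x^6/4 dx = 1/3584;  ∫_0^1/2 -x^5/2 dx = -1/768;  ∫_0^1/2 3*x^4/8 dx = 3/1280;
    ∫_0^1/2 -x^3/8 dx = -1/512;  ∫_0^1/2 x^2/64 dx = 1/1536.
  Sum: 1/3584 − 1/768 + 3/1280 − 1/512 + 1/1536 = 1/53760.
  ∫_0^1/2 (u')² dx = ∫_0^1/2 (9*x^4/4 - 3*x^3 + 11*x^2/8 - x/4 + 1/64) dx. Term by term:
    ∫_0^1/2 9*x^4/4 dx = 9/640;  ∫_0^1/2 -3*x^3 dx = -3/64;  ∫_0^1/2 11*x^2/8 dx = 11/192;
    ∫_0^1/2 -x/4 dx = -1/32;  ∫_0^1/2 1/64 dx = 1/128.
  Sum: 9/640 − 3/64 + 11/192 − 1/32 + 1/128 = 1/960.
∫_0^1/2 u² dx = 1/53760, so ||u||_L² = sqrt(210)/3360.
∫_0^1/2 (u')² dx = 1/960, so ||u'||_L² = sqrt(15)/120.
Ratio ||u||_L² / ||u'||_L² = sqrt(14)/28.
Sharp Poincaré constant on H^1_0(0, 1/2) is C_P = L/π = 1/(2*π), achieved by sin(2*π·x).
A polynomial bump cannot attain the sharp Poincaré constant (only the first sine eigenfunction does), so the ratio is strictly less than C_P, consistent with ||u||_L² ≤ C_P ||u'||_L².


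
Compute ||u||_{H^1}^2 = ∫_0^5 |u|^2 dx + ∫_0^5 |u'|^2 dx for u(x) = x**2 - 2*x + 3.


||u||_{H^1}^2 = 1195/3

The H^1 norm (squared) on an interval (0, L) is
  ||u||_{H^1}^2 = ∫_0^L u(x)^2 dx + ∫_0^L u'(x)^2 dx.
Compute u'(x) = 2*x - 2.
Then u(x)^2 = x**4 - 4*x**3 + 10*x**2 - 12*x + 9 and u'(x)^2 = 4*x**2 - 8*x + 4.
Integrate each monomial from 0 to 5 using ∫_0^5 c·x^n dx = c·5^(n+1)/(n+1):
  ∫_0^5 u(x)^2 dx = ∫_0^5 (x^4 - 4*x^3 + 10*x^2 - 12*x + 9) dx. Term by term:
    ∫_0^5 x^4 dx = 625;  ∫_0^5 -4*x^3 dx = -625;  ∫_0^5 10*x^2 dx = 1250/3;
    ∫_0^5 -12*x dx = -150;  ∫_0^5 9 dx = 45.
  Sum: 625 − 625 + 1250/3 − 150 + 45 = 935/3.
  ∫_0^5 u'(x)^2 dx = ∫_0^5 (4*x^2 - 8*x + 4) dx. Term by term:
    ∫_0^5 4*x^2 dx = 500/3;  ∫_0^5 -8*x dx = -100;  ∫_0^5 4 dx = 20.
  Sum: 500/3 − 100 + 20 = 260/3.
Adding: ||u||_{H^1}^2 = 935/3 + 260/3 = 1195/3.


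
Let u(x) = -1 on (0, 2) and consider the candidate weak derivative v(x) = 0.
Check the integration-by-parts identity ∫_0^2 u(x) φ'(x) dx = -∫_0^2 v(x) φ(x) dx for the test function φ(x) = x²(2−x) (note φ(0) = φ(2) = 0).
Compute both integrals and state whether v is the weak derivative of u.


LHS = 0, RHS = 0. Yes, v = u' weakly.

u(x) = -1, classical derivative u'(x) = 0.
φ(x) = x²(2−x), so φ'(x) = x*(4 - 3*x).
Note φ(0) = φ(2) = 0, so the boundary term u·φ vanishes.
LHS = ∫_0^2 u(x) φ'(x) dx = ∫_0^2 (3*x^2 - 4*x) dx. Term by term:
  ∫_0^2 3*x^2 dx = 8;  ∫_0^2 -4*x dx = -8.
Sum: 8 − 8 = 0.
So LHS = 0.
∫_0^2 v(x) φ(x) dx = ∫_0^2 (0) dx. Term by term:
  ∫_0^2 0 dx = 0.
So RHS = -∫_0^2 v(x) φ(x) dx = 0.
LHS = RHS, so the identity holds for this test φ.
Moreover u is smooth here and v(x) = u'(x) = 0 pointwise, so the identity holds for every test function. Hence v is the weak derivative of u.


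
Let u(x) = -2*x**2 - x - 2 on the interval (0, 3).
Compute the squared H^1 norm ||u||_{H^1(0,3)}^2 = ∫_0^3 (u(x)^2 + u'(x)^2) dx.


||u||_{H^1}^2 = 2847/5

The H^1 norm (squared) on an interval (0, L) is
  ||u||_{H^1}^2 = ∫_0^L u(x)^2 dx + ∫_0^L u'(x)^2 dx.
Compute u'(x) = -4*x - 1.
Then u(x)^2 = 4*x**4 + 4*x**3 + 9*x**2 + 4*x + 4 and u'(x)^2 = 16*x**2 + 8*x + 1.
Integrate each monomial from 0 to 3 using ∫_0^3 c·x^n dx = c·3^(n+1)/(n+1):
  ∫_0^3 u(x)^2 dx = ∫_0^3 (4*x^4 + 4*x^3 + 9*x^2 + 4*x + 4) dx. Term by term:
    ∫_0^3 4*x^4 dx = 972/5;  ∫_0^3 4*x^3 dx = 81;  ∫_0^3 9*x^2 dx = 81;
    ∫_0^3 4*x dx = 18;  ∫_0^3 4 dx = 12.
  Sum: 972/5 + 81 + 81 + 18 + 12 = 1932/5.
  ∫_0^3 u'(x)^2 dx = ∫_0^3 (16*x^2 + 8*x + 1) dx. Term by term:
    ∫_0^3 16*x^2 dx = 144;  ∫_0^3 8*x dx = 36;  ∫_0^3 1 dx = 3.
  Sum: 144 + 36 + 3 = 183.
Adding: ||u||_{H^1}^2 = 1932/5 + 183 = 2847/5.


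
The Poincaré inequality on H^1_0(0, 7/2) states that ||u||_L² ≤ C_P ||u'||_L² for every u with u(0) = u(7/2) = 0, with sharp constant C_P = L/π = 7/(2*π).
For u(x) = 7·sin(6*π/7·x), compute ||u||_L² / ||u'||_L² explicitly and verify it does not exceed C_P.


||u||_L² / ||u'||_L² = 7/(6*π) < C_P = 7/(2*π).

u(x) = 7·sin(6*π/7·x), so u'(x) = 6*π*cos(6*π*x/7).
Writing u(x) = A·sin(kπx/L) with A = 7 and k = 3, use ∫_0^L sin²(kπx/L) dx = L/2 and ∫_0^L cos²(kπx/L) dx = L/2.
u² = 49·sin²(6*π/7·x) and (u')² = 36*π^2·cos²(6*π/7·x), and each of sin², cos² integrates to L/2 = 7/4 over (0, 7/2).
∫_0^7/2 u² dx = 343/4, so ||u||_L² = 7*sqrt(7)/2.
∫_0^7/2 (u')² dx = 63*π^2, so ||u'||_L² = 3*sqrt(7)*π.
Ratio ||u||_L² / ||u'||_L² = 7/(6*π).
Sharp Poincaré constant on H^1_0(0, 7/2) is C_P = L/π = 7/(2*π), achieved by sin(2*π/7·x).
This is the k = 3 harmonic; the ratio L/(kπ) is strictly less than C_P = L/π, consistent with the sharp inequality ||u||_L² ≤ C_P ||u'||_L².


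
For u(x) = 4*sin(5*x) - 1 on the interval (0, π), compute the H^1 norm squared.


||u||_{H^1(0,π)}^2 = -16/5 + 209*π

u'(x) = 20*cos(5*x).
Expand u² and (u')² and integrate term by term on (0, π), using: for integers n ≥ 1, ∫_0^π sin²(nx) dx = ∫_0^π cos²(nx) dx = π/2; for n ≠ n', ∫_0^π sin(nx)sin(n'x) dx = ∫_0^π cos(nx)cos(n'x) dx = 0; and by product-to-sum, ∫_0^π sin(nx)cos(n'x) dx = ½∫_0^π [sin((n+n')x) + sin((n−n')x)] dx, which is 0 when n+n' is even and 2n/(n²−n'²) when n+n' is odd (it need not vanish on (0, π)). For the constant mode: ∫_0^π 1 dx = π, ∫_0^π cos(nx) dx = 0, ∫_0^π sin(nx) dx = (1−(−1)^n)/n.
  u² squared terms: (-1)²·∫1 dx = 1·π = π;  (4)²·∫sin(5x)² dx = 16·π/2 = 8*π.
  u² cross terms: 2·(-1)·(4)·∫1·sin(5x) dx = -8·(2/5) = -16/5.
  So ∫_0^π u² dx = π + 8*π − 16/5 = -16/5 + 9*π.
  (u')² squared terms: (20)²·∫cos(5x)² dx = 400·π/2 = 200*π.
  So ∫_0^π (u')² dx = 200*π.
||u||_{H^1}^2 = (-16/5 + 9*π) + (200*π) = -16/5 + 209*π.


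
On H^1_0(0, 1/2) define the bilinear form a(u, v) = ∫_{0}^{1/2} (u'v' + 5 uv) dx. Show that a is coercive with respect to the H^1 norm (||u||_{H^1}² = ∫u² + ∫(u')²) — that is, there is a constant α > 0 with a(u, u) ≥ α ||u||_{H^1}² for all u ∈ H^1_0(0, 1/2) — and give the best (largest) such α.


α = 1

Coercivity of a(·,·) on H^1_0(0, 1/2) means a(u, u) ≥ α ||u||_{H^1}² for every u ∈ H^1_0.
The interval has length L = 1/2, and Poincaré/coercivity depend only on L. Here a(u, u) = ∫(u')² + (5)·∫u².
Here c = 5 ≥ 1, so a(u,u) = ∫(u')² + c∫u² ≥ ∫(u')² + ∫u² = ||u||_{H^1}², i.e. α = 1 works. No larger α is possible: a(u,u) ≥ α||u||_{H^1}² means (1−α)∫(u')² ≥ (α−c)∫u², and for the modes u_n = sin(nπ(x−x₀)/L) (x₀ the left endpoint) one has ∫u_n²/∫(u_n')² = (L/(nπ))² → 0, so a(u_n,u_n)/||u_n||_{H^1}² → 1. Hence the optimal constant is α = 1.
Therefore α = 1.


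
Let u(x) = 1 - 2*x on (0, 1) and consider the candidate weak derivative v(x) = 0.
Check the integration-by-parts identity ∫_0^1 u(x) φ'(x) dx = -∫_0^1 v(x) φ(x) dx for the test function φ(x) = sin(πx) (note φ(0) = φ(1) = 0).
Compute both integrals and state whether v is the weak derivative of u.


LHS = 4/π, RHS = 0. No, v is not the weak derivative of u.

u(x) = 1 - 2*x, classical derivative u'(x) = -2.
φ(x) = sin(πx), so φ'(x) = π*cos(π*x).
Note φ(0) = φ(1) = 0, so the boundary term u·φ vanishes.
LHS = ∫_0^1 u(x) φ'(x) dx = ∫_0^1 (-2*π*x*cos(π*x) + π*cos(π*x)) dx. Term by term:
  ∫_0^1 π*cos(π*x) dx = 0;  ∫_0^1 -2*π*x*cos(π*x) dx = 4/π.
Sum: 0 + 4/π = 4/π.
So LHS = 4/π.
∫_0^1 v(x) φ(x) dx = ∫_0^1 (0) dx. Term by term:
  ∫_0^1 0 dx = 0.
So RHS = -∫_0^1 v(x) φ(x) dx = 0.
LHS − RHS = 4/π ≠ 0, so the identity fails.
(For a valid weak derivative the identity must hold for EVERY test function, in particular this one. The failure shows v is NOT the weak derivative of u.)
Correct weak derivative would be u'(x) = -2.


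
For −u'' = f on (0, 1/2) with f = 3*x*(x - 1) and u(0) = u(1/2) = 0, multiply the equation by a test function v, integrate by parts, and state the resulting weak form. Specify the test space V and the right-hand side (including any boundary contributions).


V = H^1_0(0, 1/2) (so v(0) = v(1/2) = 0); weak form: ∫_0^1/2 u'v' dx = ∫_0^1/2 (3*x*(x - 1)) v dx for all v ∈ V.

Multiply both sides by a test function v and integrate from 0 to 1/2:
  ∫_0^1/2 −u''(x) v(x) dx = ∫_0^1/2 f(x) v(x) dx.
Integrate the LHS by parts once:
  ∫_0^1/2 −u'' v dx = −[u'(x) v(x)]_0^1/2 + ∫_0^1/2 u'(x) v'(x) dx.
Thus ∫_0^1/2 u'(x) v'(x) dx = ∫_0^1/2 f(x) v(x) dx + [u'(x) v(x)]_0^1/2.
Choose V so that boundary terms are either known or forced to vanish.
u is Dirichlet: u(0) = u(1/2) = 0. Let V = H^1_0(0, 1/2); then v(0) = v(1/2) = 0, and [u' v]_0^1/2 = 0.
Weak formulation: find u (satisfying any essential BC) such that ∫_0^1/2 u'(x) v'(x) dx = ∫_0^1/2 f v dx for all v ∈ V.
Substituting f(x) = 3*x*(x - 1), the right-hand side is ∫_0^1/2 (3*x*(x - 1)) v dx.


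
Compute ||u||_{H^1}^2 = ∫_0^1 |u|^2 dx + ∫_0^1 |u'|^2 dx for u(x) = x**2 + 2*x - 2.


||u||_{H^1}^2 = 158/15

The H^1 norm (squared) on an interval (0, L) is
  ||u||_{H^1}^2 = ∫_0^L u(x)^2 dx + ∫_0^L u'(x)^2 dx.
Compute u'(x) = 2*x + 2.
Then u(x)^2 = x**4 + 4*x**3 - 8*x + 4 and u'(x)^2 = 4*x**2 + 8*x + 4.
Integrate each monomial from 0 to 1 using ∫_0^1 c·x^n dx = c·1^(n+1)/(n+1):
  ∫_0^1 u(x)^2 dx = ∫_0^1 (x^4 + 4*x^3 - 8*x + 4) dx. Term by term:
    ∫_0^1 x^4 dx = 1/5;  ∫_0^1 4*x^3 dx = 1;  ∫_0^1 -8*x dx = -4;
    ∫_0^1 4 dx = 4.
  Sum: 1/5 + 1 − 4 + 4 = 6/5.
  ∫_0^1 u'(x)^2 dx = ∫_0^1 (4*x^2 + 8*x + 4) dx. Term by term:
    ∫_0^1 4*x^2 dx = 4/3;  ∫_0^1 8*x dx = 4;  ∫_0^1 4 dx = 4.
  Sum: 4/3 + 4 + 4 = 28/3.
Adding: ||u||_{H^1}^2 = 6/5 + 28/3 = 158/15.


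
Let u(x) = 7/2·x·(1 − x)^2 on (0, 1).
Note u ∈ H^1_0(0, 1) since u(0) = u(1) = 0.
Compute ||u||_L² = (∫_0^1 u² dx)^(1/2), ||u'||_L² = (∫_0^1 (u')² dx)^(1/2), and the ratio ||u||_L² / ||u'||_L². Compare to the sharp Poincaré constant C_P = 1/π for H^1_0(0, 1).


||u||_L² / ||u'||_L² = sqrt(14)/14 < C_P = 1/π.

u(x) = 7/2·x·(1 − x)^2, so u'(x) = 21*x^2/2 - 14*x + 7/2.
u(x) = 7/2·x·(1 − x)^2 vanishes at x = 0 and x = 1, so u ∈ H^1_0(0, 1). Differentiate via the product rule and integrate the resulting polynomials term by term.
  ∫_0^1 u² dx = ∫_0^1 (49*x^6/4 - 49*x^5 + 147*x^4/2 - 49*x^3 + 49*x^2/4) dx. Term by term:
    ∫_0^1 49*x^6/4 dx = 7/4;  ∫_0^1 -49*x^5 dx = -49/6;  ∫_0^1 147*x^4/2 dx = 147/10;
    ∫_0^1 -49*x^3 dx = -49/4;  ∫_0^1 49*x^2/4 dx = 49/12.
  Sum: 7/4 − 49/6 + 147/10 − 49/4 + 49/12 = 7/60.
  ∫_0^1 (u')² dx = ∫_0^1 (441*x^4/4 - 294*x^3 + 539*x^2/2 - 98*x + 49/4) dx. Term by term:
    ∫_0^1 441*x^4/4 dx = 441/20;  ∫_0^1 -294*x^3 dx = -147/2;  ∫_0^1 539*x^2/2 dx = 539/6;
    ∫_0^1 -98*x dx = -49;  ∫_0^1 49/4 dx = 49/4.
  Sum: 441/20 − 147/2 + 539/6 − 49 + 49/4 = 49/30.
∫_0^1 u² dx = 7/60, so ||u||_L² = sqrt(105)/30.
∫_0^1 (u')² dx = 49/30, so ||u'||_L² = 7*sqrt(30)/30.
Ratio ||u||_L² / ||u'||_L² = sqrt(14)/14.
Sharp Poincaré constant on H^1_0(0, 1) is C_P = L/π = 1/π, achieved by sin(π·x).
A polynomial bump cannot attain the sharp Poincaré constant (only the first sine eigenfunction does), so the ratio is strictly less than C_P, consistent with ||u||_L² ≤ C_P ||u'||_L².


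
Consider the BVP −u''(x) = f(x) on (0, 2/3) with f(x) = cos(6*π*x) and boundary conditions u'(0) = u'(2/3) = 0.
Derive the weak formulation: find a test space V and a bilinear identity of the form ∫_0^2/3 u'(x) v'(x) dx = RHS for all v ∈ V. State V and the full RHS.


V = H^1(0, 2/3) (no boundary constraint on v; u is determined up to an additive constant); weak form: ∫_0^2/3 u'v' dx = ∫_0^2/3 (cos(6*π*x)) v dx for all v ∈ V.

Multiply both sides by a test function v and integrate from 0 to 2/3:
  ∫_0^2/3 −u''(x) v(x) dx = ∫_0^2/3 f(x) v(x) dx.
Integrate the LHS by parts once:
  ∫_0^2/3 −u'' v dx = −[u'(x) v(x)]_0^2/3 + ∫_0^2/3 u'(x) v'(x) dx.
Thus ∫_0^2/3 u'(x) v'(x) dx = ∫_0^2/3 f(x) v(x) dx + [u'(x) v(x)]_0^2/3.
Choose V so that boundary terms are either known or forced to vanish.
u has homogeneous Neumann: u'(0) = u'(2/3) = 0. So [u' v]_0^2/3 = 0·v(2/3) − 0·v(0) = 0 for any v; take V = H^1(0, 2/3).
Weak formulation: find u (satisfying any essential BC) such that ∫_0^2/3 u'(x) v'(x) dx = ∫_0^2/3 f v dx for all v ∈ V (homogeneous Neumann, so boundary terms vanish).
Substituting f(x) = cos(6*π*x), the right-hand side is ∫_0^2/3 (cos(6*π*x)) v dx.
Compatibility check (pure Neumann): taking v ≡ 1 ∈ V gives 0 = ∫_0^2/3 f dx + (0) − (0), i.e. ∫_0^2/3 f dx must equal u'(0) − u'(2/3) = 0. Indeed ∫_0^2/3 (cos(6*π*x)) dx = 0, so the data are compatible. The solution is then unique only up to an additive constant (fix it e.g. by requiring ∫_0^2/3 u dx = 0).


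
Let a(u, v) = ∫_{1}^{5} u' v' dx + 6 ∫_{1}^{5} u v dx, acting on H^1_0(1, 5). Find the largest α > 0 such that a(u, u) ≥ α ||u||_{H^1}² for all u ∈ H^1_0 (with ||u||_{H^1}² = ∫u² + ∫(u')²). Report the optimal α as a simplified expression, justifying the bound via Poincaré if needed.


α = 1

Coercivity of a(·,·) on H^1_0(1, 5) means a(u, u) ≥ α ||u||_{H^1}² for every u ∈ H^1_0.
The interval has length L = 4, and Poincaré/coercivity depend only on L. Here a(u, u) = ∫(u')² + (6)·∫u².
Here c = 6 ≥ 1, so a(u,u) = ∫(u')² + c∫u² ≥ ∫(u')² + ∫u² = ||u||_{H^1}², i.e. α = 1 works. No larger α is possible: a(u,u) ≥ α||u||_{H^1}² means (1−α)∫(u')² ≥ (α−c)∫u², and for the modes u_n = sin(nπ(x−x₀)/L) (x₀ the left endpoint) one has ∫u_n²/∫(u_n')² = (L/(nπ))² → 0, so a(u_n,u_n)/||u_n||_{H^1}² → 1. Hence the optimal constant is α = 1.
Therefore α = 1.


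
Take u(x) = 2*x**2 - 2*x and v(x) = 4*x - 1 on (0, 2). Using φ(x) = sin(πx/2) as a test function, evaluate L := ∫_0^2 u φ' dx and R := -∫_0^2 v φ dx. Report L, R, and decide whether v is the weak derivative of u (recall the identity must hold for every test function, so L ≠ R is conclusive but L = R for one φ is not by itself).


LHS = -8/π, RHS = -12/π. No, v is not the weak derivative of u.

u(x) = 2*x**2 - 2*x, classical derivative u'(x) = 4*x - 2.
φ(x) = sin(πx/2), so φ'(x) = π*cos(π*x/2)/2.
Note φ(0) = φ(2) = 0, so the boundary term u·φ vanishes.
LHS = ∫_0^2 u(x) φ'(x) dx = ∫_0^2 (π*x^2*cos(π*x/2) - π*x*cos(π*x/2)) dx. Term by term:
  ∫_0^2 π*x^2*cos(π*x/2) dx = -16/π;  ∫_0^2 -π*x*cos(π*x/2) dx = 8/π.
Sum: -16/π + 8/π = -8/π.
So LHS = -8/π.
∫_0^2 v(x) φ(x) dx = ∫_0^2 (4*x*sin(π*x/2) - sin(π*x/2)) dx. Term by term:
  ∫_0^2 -sin(π*x/2) dx = -4/π;  ∫_0^2 4*x*sin(π*x/2) dx = 16/π.
Sum: -4/π + 16/π = 12/π.
So RHS = -∫_0^2 v(x) φ(x) dx = -12/π.
LHS − RHS = 4/π ≠ 0, so the identity fails.
(For a valid weak derivative the identity must hold for EVERY test function, in particular this one. The failure shows v is NOT the weak derivative of u.)
Correct weak derivative would be u'(x) = 4*x - 2.


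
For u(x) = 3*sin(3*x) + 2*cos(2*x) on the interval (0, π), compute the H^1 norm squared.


||u||_{H^1(0,π)}^2 = 72 + 55*π

u'(x) = -4*sin(2*x) + 9*cos(3*x).
Expand u² and (u')² and integrate term by term on (0, π), using: for integers n ≥ 1, ∫_0^π sin²(nx) dx = ∫_0^π cos²(nx) dx = π/2; for n ≠ n', ∫_0^π sin(nx)sin(n'x) dx = ∫_0^π cos(nx)cos(n'x) dx = 0; and by product-to-sum, ∫_0^π sin(nx)cos(n'x) dx = ½∫_0^π [sin((n+n')x) + sin((n−n')x)] dx, which is 0 when n+n' is even and 2n/(n²−n'²) when n+n' is odd (it need not vanish on (0, π)).
  u² squared terms: (2)²·∫cos(2x)² dx = 4·π/2 = 2*π;  (3)²·∫sin(3x)² dx = 9·π/2 = 9*π/2.
  u² cross terms: 2·(2)·(3)·∫cos(2x)·sin(3x) dx = 12·(6/5) = 72/5.
  So ∫_0^π u² dx = 2*π + 9*π/2 + 72/5 = 72/5 + 13*π/2.
  (u')² squared terms: (-4)²·∫sin(2x)² dx = 16·π/2 = 8*π;  (9)²·∫cos(3x)² dx = 81·π/2 = 81*π/2.
  (u')² cross terms: 2·(-4)·(9)·∫sin(2x)·cos(3x) dx = -72·(-4/5) = 288/5.
  So ∫_0^π (u')² dx = 8*π + 81*π/2 + 288/5 = 288/5 + 97*π/2.
||u||_{H^1}^2 = (72/5 + 13*π/2) + (288/5 + 97*π/2) = 72 + 55*π.


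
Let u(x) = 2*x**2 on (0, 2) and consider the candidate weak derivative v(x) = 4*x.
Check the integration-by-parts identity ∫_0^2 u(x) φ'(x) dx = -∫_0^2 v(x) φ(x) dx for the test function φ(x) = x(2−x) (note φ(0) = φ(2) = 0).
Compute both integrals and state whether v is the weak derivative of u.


LHS = -16/3, RHS = -16/3. Yes, v = u' weakly.

u(x) = 2*x**2, classical derivative u'(x) = 4*x.
φ(x) = x(2−x), so φ'(x) = 2 - 2*x.
Note φ(0) = φ(2) = 0, so the boundary term u·φ vanishes.
LHS = ∫_0^2 u(x) φ'(x) dx = ∫_0^2 (-4*x^3 + 4*x^2) dx. Term by term:
  ∫_0^2 -4*x^3 dx = -16;  ∫_0^2 4*x^2 dx = 32/3.
Sum: -16 + 32/3 = -16/3.
So LHS = -16/3.
∫_0^2 v(x) φ(x) dx = ∫_0^2 (-4*x^3 + 8*x^2) dx. Term by term:
  ∫_0^2 -4*x^3 dx = -16;  ∫_0^2 8*x^2 dx = 64/3.
Sum: -16 + 64/3 = 16/3.
So RHS = -∫_0^2 v(x) φ(x) dx = -16/3.
LHS = RHS, so the identity holds for this test φ.
Moreover u is smooth here and v(x) = u'(x) = 4*x pointwise, so the identity holds for every test function. Hence v is the weak derivative of u.


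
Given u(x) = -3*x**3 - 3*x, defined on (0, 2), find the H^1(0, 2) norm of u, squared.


||u||_{H^1}^2 = 34446/35

The H^1 norm (squared) on an interval (0, L) is
  ||u||_{H^1}^2 = ∫_0^L u(x)^2 dx + ∫_0^L u'(x)^2 dx.
Compute u'(x) = -9*x**2 - 3.
Then u(x)^2 = 9*x**6 + 18*x**4 + 9*x**2 and u'(x)^2 = 81*x**4 + 54*x**2 + 9.
Integrate each monomial from 0 to 2 using ∫_0^2 c·x^n dx = c·2^(n+1)/(n+1):
  ∫_0^2 u(x)^2 dx = ∫_0^2 (9*x^6 + 18*x^4 + 9*x^2) dx. Term by term:
    ∫_0^2 9*x^6 dx = 1152/7;  ∫_0^2 18*x^4 dx = 576/5;  ∫_0^2 9*x^2 dx = 24.
  Sum: 1152/7 + 576/5 + 24 = 10632/35.
  ∫_0^2 u'(x)^2 dx = ∫_0^2 (81*x^4 + 54*x^2 + 9) dx. Term by term:
    ∫_0^2 81*x^4 dx = 2592/5;  ∫_0^2 54*x^2 dx = 144;  ∫_0^2 9 dx = 18.
  Sum: 2592/5 + 144 + 18 = 3402/5.
Adding: ||u||_{H^1}^2 = 10632/35 + 3402/5 = 34446/35.


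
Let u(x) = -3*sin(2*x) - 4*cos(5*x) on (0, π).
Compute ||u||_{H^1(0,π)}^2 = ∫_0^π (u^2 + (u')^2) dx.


||u||_{H^1(0,π)}^2 = -832/7 + 461*π/2

u'(x) = 20*sin(5*x) - 6*cos(2*x).
Expand u² and (u')² and integrate term by term on (0, π), using: for integers n ≥ 1, ∫_0^π sin²(nx) dx = ∫_0^π cos²(nx) dx = π/2; for n ≠ n', ∫_0^π sin(nx)sin(n'x) dx = ∫_0^π cos(nx)cos(n'x) dx = 0; and by product-to-sum, ∫_0^π sin(nx)cos(n'x) dx = ½∫_0^π [sin((n+n')x) + sin((n−n')x)] dx, which is 0 when n+n' is even and 2n/(n²−n'²) when n+n' is odd (it need not vanish on (0, π)).
  u² squared terms: (-4)²·∫cos(5x)² dx = 16·π/2 = 8*π;  (-3)²·∫sin(2x)² dx = 9·π/2 = 9*π/2.
  u² cross terms: 2·(-4)·(-3)·∫cos(5x)·sin(2x) dx = 24·(-4/21) = -32/7.
  So ∫_0^π u² dx = 8*π + 9*π/2 − 32/7 = -32/7 + 25*π/2.
  (u')² squared terms: (-6)²·∫cos(2x)² dx = 36·π/2 = 18*π;  (20)²·∫sin(5x)² dx = 400·π/2 = 200*π.
  (u')² cross terms: 2·(-6)·(20)·∫cos(2x)·sin(5x) dx = -240·(10/21) = -800/7.
  So ∫_0^π (u')² dx = 18*π + 200*π − 800/7 = -800/7 + 218*π.
||u||_{H^1}^2 = (-32/7 + 25*π/2) + (-800/7 + 218*π) = -832/7 + 461*π/2.


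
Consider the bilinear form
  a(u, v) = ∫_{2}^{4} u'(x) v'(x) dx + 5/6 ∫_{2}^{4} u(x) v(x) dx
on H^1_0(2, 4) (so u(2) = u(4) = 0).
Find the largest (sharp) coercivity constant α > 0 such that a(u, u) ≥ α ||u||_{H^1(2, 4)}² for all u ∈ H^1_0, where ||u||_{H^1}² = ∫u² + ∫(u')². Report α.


α = (10/3 + π^2)/(4 + π^2)

Coercivity of a(·,·) on H^1_0(2, 4) means a(u, u) ≥ α ||u||_{H^1}² for every u ∈ H^1_0.
The interval has length L = 2, and Poincaré/coercivity depend only on L. Here a(u, u) = ∫(u')² + (5/6)·∫u².
Here 0 < c = 5/6 < 1. The condition a(u,u) ≥ α||u||_{H^1}² reads (1−α)∫(u')² ≥ (α−c)∫u². Any admissible α is ≤ 1 (rapidly oscillating u have ∫u²/∫(u')² → 0), and α = 1 would force 0 ≥ (1−c)∫u², impossible since c < 1; so 1−α > 0. By the sharp Poincaré inequality on H^1_0 of an interval of length L, ∫(u')² ≥ (π/L)²∫u² with equality for the first sine mode sin(π(x−x₀)/L) (x₀ the left endpoint), so the inequality holds for all u iff (1−α)(π/L)² ≥ α − c, i.e. α ≤ ((π/L)² + c)/((π/L)² + 1) = (1 + c(L/π)²)/(1 + (L/π)²). With (π/L)² = π^2/4 and c = 5/6, the largest admissible constant is α = ((π/L)² + c)/((π/L)² + 1).
Simplifying, α = (10/3 + π^2)/(4 + π^2).


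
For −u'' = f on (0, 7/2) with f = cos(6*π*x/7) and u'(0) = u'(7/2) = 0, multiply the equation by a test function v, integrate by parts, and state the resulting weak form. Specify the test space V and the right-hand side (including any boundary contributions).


V = H^1(0, 7/2) (no boundary constraint on v; u is determined up to an additive constant); weak form: ∫_0^7/2 u'v' dx = ∫_0^7/2 (cos(6*π*x/7)) v dx for all v ∈ V.

Multiply both sides by a test function v and integrate from 0 to 7/2:
  ∫_0^7/2 −u''(x) v(x) dx = ∫_0^7/2 f(x) v(x) dx.
Integrate the LHS by parts once:
  ∫_0^7/2 −u'' v dx = −[u'(x) v(x)]_0^7/2 + ∫_0^7/2 u'(x) v'(x) dx.
Thus ∫_0^7/2 u'(x) v'(x) dx = ∫_0^7/2 f(x) v(x) dx + [u'(x) v(x)]_0^7/2.
Choose V so that boundary terms are either known or forced to vanish.
u has homogeneous Neumann: u'(0) = u'(7/2) = 0. So [u' v]_0^7/2 = 0·v(7/2) − 0·v(0) = 0 for any v; take V = H^1(0, 7/2).
Weak formulation: find u (satisfying any essential BC) such that ∫_0^7/2 u'(x) v'(x) dx = ∫_0^7/2 f v dx for all v ∈ V (homogeneous Neumann, so boundary terms vanish).
Substituting f(x) = cos(6*π*x/7), the right-hand side is ∫_0^7/2 (cos(6*π*x/7)) v dx.
Compatibility check (pure Neumann): taking v ≡ 1 ∈ V gives 0 = ∫_0^7/2 f dx + (0) − (0), i.e. ∫_0^7/2 f dx must equal u'(0) − u'(7/2) = 0. Indeed ∫_0^7/2 (cos(6*π*x/7)) dx = 0, so the data are compatible. The solution is then unique only up to an additive constant (fix it e.g. by requiring ∫_0^7/2 u dx = 0).


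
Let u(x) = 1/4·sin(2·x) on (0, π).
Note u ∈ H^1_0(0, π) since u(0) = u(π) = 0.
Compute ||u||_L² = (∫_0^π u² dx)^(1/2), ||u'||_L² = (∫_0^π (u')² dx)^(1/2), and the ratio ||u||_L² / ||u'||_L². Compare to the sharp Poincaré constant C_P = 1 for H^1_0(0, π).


||u||_L² / ||u'||_L² = 1/2 < C_P = 1.

u(x) = 1/4·sin(2·x), so u'(x) = cos(2*x)/2.
Writing u(x) = A·sin(kπx/L) with A = 1/4 and k = 2, use ∫_0^L sin²(kπx/L) dx = L/2 and ∫_0^L cos²(kπx/L) dx = L/2.
u² = 1/16·sin²(2·x) and (u')² = 1/4·cos²(2·x), and each of sin², cos² integrates to L/2 = π/2 over (0, π).
∫_0^π u² dx = π/32, so ||u||_L² = sqrt(2)*sqrt(π)/8.
∫_0^π (u')² dx = π/8, so ||u'||_L² = sqrt(2)*sqrt(π)/4.
Ratio ||u||_L² / ||u'||_L² = 1/2.
Sharp Poincaré constant on H^1_0(0, π) is C_P = L/π = 1, achieved by sin(x).
This is the k = 2 harmonic; the ratio L/(kπ) is strictly less than C_P = L/π, consistent with the sharp inequality ||u||_L² ≤ C_P ||u'||_L².


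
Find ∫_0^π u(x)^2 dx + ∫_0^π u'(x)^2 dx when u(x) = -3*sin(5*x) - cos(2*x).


||u||_{H^1(0,π)}^2 = 100/7 + 239*π/2

u'(x) = 2*sin(2*x) - 15*cos(5*x).
Expand u² and (u')² and integrate term by term on (0, π), using: for integers n ≥ 1, ∫_0^π sin²(nx) dx = ∫_0^π cos²(nx) dx = π/2; for n ≠ n', ∫_0^π sin(nx)sin(n'x) dx = ∫_0^π cos(nx)cos(n'x) dx = 0; and by product-to-sum, ∫_0^π sin(nx)cos(n'x) dx = ½∫_0^π [sin((n+n')x) + sin((n−n')x)] dx, which is 0 when n+n' is even and 2n/(n²−n'²) when n+n' is odd (it need not vanish on (0, π)).
  u² squared terms: (-1)²·∫cos(2x)² dx = 1·π/2 = π/2;  (-3)²·∫sin(5x)² dx = 9·π/2 = 9*π/2.
  u² cross terms: 2·(-1)·(-3)·∫cos(2x)·sin(5x) dx = 6·(10/21) = 20/7.
  So ∫_0^π u² dx = π/2 + 9*π/2 + 20/7 = 20/7 + 5*π.
  (u')² squared terms: (-15)²·∫cos(5x)² dx = 225·π/2 = 225*π/2;  (2)²·∫sin(2x)² dx = 4·π/2 = 2*π.
  (u')² cross terms: 2·(-15)·(2)·∫cos(5x)·sin(2x) dx = -60·(-4/21) = 80/7.
  So ∫_0^π (u')² dx = 225*π/2 + 2*π + 80/7 = 80/7 + 229*π/2.
||u||_{H^1}^2 = (20/7 + 5*π) + (80/7 + 229*π/2) = 100/7 + 239*π/2.


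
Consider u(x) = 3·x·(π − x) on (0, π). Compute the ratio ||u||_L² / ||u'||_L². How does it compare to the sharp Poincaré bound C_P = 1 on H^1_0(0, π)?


||u||_L² / ||u'||_L² = sqrt(10)*π/10 < C_P = 1.

u(x) = 3·x·(π − x), so u'(x) = -6*x + 3*π.
u(x) = 3·x·(π − x) vanishes at x = 0 and x = π, so u ∈ H^1_0(0, π). Differentiate via the product rule and integrate the resulting polynomials term by term.
  ∫_0^π u² dx = ∫_0^π (9*x^4 - 18*π*x^3 + 9*π^2*x^2) dx. Term by term:
    ∫_0^π 9*x^4 dx = 9*π^5/5;  ∫_0^π -18*π*x^3 dx = -9*π^5/2;  ∫_0^π 9*π^2*x^2 dx = 3*π^5.
  Sum: 9*π^5/5 − 9*π^5/2 + 3*π^5 = 3*π^5/10.
  ∫_0^π (u')² dx = ∫_0^π (36*x^2 - 36*π*x + 9*π^2) dx. Term by term:
    ∫_0^π 36*x^2 dx = 12*π^3;  ∫_0^π -36*π*x dx = -18*π^3;  ∫_0^π 9*π^2 dx = 9*π^3.
  Sum: 12*π^3 − 18*π^3 + 9*π^3 = 3*π^3.
∫_0^π u² dx = 3*π^5/10, so ||u||_L² = sqrt(30)*π^(5/2)/10.
∫_0^π (u')² dx = 3*π^3, so ||u'||_L² = sqrt(3)*π^(3/2).
Ratio ||u||_L² / ||u'||_L² = sqrt(10)*π/10.
Sharp Poincaré constant on H^1_0(0, π) is C_P = L/π = 1, achieved by sin(x).
A polynomial bump cannot attain the sharp Poincaré constant (only the first sine eigenfunction does), so the ratio is strictly less than C_P, consistent with ||u||_L² ≤ C_P ||u'||_L².


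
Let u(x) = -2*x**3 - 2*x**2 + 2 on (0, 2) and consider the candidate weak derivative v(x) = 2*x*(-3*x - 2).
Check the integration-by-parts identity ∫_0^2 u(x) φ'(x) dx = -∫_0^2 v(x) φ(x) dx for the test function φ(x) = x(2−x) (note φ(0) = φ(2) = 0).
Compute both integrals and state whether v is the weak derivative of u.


LHS = 224/15, RHS = 224/15. Yes, v = u' weakly.

u(x) = -2*x**3 - 2*x**2 + 2, classical derivative u'(x) = -6*x**2 - 4*x.
φ(x) = x(2−x), so φ'(x) = 2 - 2*x.
Note φ(0) = φ(2) = 0, so the boundary term u·φ vanishes.
LHS = ∫_0^2 u(x) φ'(x) dx = ∫_0^2 (4*x^4 - 4*x^2 - 4*x + 4) dx. Term by term:
  ∫_0^2 4*x^4 dx = 128/5;  ∫_0^2 -4*x^2 dx = -32/3;  ∫_0^2 -4*x dx = -8;
  ∫_0^2 4 dx = 8.
Sum: 128/5 − 32/3 − 8 + 8 = 224/15.
So LHS = 224/15.
∫_0^2 v(x) φ(x) dx = ∫_0^2 (6*x^4 - 8*x^3 - 8*x^2) dx. Term by term:
  ∫_0^2 6*x^4 dx = 192/5;  ∫_0^2 -8*x^3 dx = -32;  ∫_0^2 -8*x^2 dx = -64/3.
Sum: 192/5 − 32 − 64/3 = -224/15.
So RHS = -∫_0^2 v(x) φ(x) dx = 224/15.
LHS = RHS, so the identity holds for this test φ.
Moreover u is smooth here and v(x) = u'(x) = -6*x**2 - 4*x pointwise, so the identity holds for every test function. Hence v is the weak derivative of u.


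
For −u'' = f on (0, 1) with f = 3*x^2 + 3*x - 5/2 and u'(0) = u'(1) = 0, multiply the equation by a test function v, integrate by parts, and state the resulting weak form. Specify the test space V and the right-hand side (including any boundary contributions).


V = H^1(0, 1) (no boundary constraint on v; u is determined up to an additive constant); weak form: ∫_0^1 u'v' dx = ∫_0^1 (3*x^2 + 3*x - 5/2) v dx for all v ∈ V.

Multiply both sides by a test function v and integrate from 0 to 1:
  ∫_0^1 −u''(x) v(x) dx = ∫_0^1 f(x) v(x) dx.
Integrate the LHS by parts once:
  ∫_0^1 −u'' v dx = −[u'(x) v(x)]_0^1 + ∫_0^1 u'(x) v'(x) dx.
Thus ∫_0^1 u'(x) v'(x) dx = ∫_0^1 f(x) v(x) dx + [u'(x) v(x)]_0^1.
Choose V so that boundary terms are either known or forced to vanish.
u has homogeneous Neumann: u'(0) = u'(1) = 0. So [u' v]_0^1 = 0·v(1) − 0·v(0) = 0 for any v; take V = H^1(0, 1).
Weak formulation: find u (satisfying any essential BC) such that ∫_0^1 u'(x) v'(x) dx = ∫_0^1 f v dx for all v ∈ V (homogeneous Neumann, so boundary terms vanish).
Substituting f(x) = 3*x^2 + 3*x - 5/2, the right-hand side is ∫_0^1 (3*x^2 + 3*x - 5/2) v dx.
Compatibility check (pure Neumann): taking v ≡ 1 ∈ V gives 0 = ∫_0^1 f dx + (0) − (0), i.e. ∫_0^1 f dx must equal u'(0) − u'(1) = 0. Indeed ∫_0^1 (3*x^2 + 3*x - 5/2) dx = 0, so the data are compatible. The solution is then unique only up to an additive constant (fix it e.g. by requiring ∫_0^1 u dx = 0).


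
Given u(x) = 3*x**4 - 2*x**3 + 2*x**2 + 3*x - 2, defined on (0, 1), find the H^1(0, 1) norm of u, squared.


||u||_{H^1}^2 = 9679/210

The H^1 norm (squared) on an interval (0, L) is
  ||u||_{H^1}^2 = ∫_0^L u(x)^2 dx + ∫_0^L u'(x)^2 dx.
Compute u'(x) = 12*x**3 - 6*x**2 + 4*x + 3.
Then u(x)^2 = 9*x**8 - 12*x**7 + 16*x**6 + 10*x**5 - 20*x**4 + 20*x**3 + x**2 - 12*x + 4 and u'(x)^2 = 144*x**6 - 144*x**5 + 132*x**4 + 24*x**3 - 20*x**2 + 24*x + 9.
Integrate each monomial from 0 to 1 using ∫_0^1 c·x^n dx = c·1^(n+1)/(n+1):
  ∫_0^1 u(x)^2 dx = ∫_0^1 (9*x^8 - 12*x^7 + 16*x^6 + 10*x^5 - 20*x^4 + 20*x^3 + x^2 - 12*x + 4) dx. Term by term:
    ∫_0^1 9*x^8 dx = 1;  ∫_0^1 -12*x^7 dx = -3/2;  ∫_0^1 16*x^6 dx = 16/7;
    ∫_0^1 10*x^5 dx = 5/3;  ∫_0^1 -20*x^4 dx = -4;  ∫_0^1 20*x^3 dx = 5;
    ∫_0^1 x^2 dx = 1/3;  ∫_0^1 -12*x dx = -6;  ∫_0^1 4 dx = 4.
  Sum: 1 − 3/2 + 16/7 + 5/3 − 4 + 5 + 1/3 − 6 + 4 = 39/14.
  ∫_0^1 u'(x)^2 dx = ∫_0^1 (144*x^6 - 144*x^5 + 132*x^4 + 24*x^3 - 20*x^2 + 24*x + 9) dx. Term by term:
    ∫_0^1 144*x^6 dx = 144/7;  ∫_0^1 -144*x^5 dx = -24;  ∫_0^1 132*x^4 dx = 132/5;
    ∫_0^1 24*x^3 dx = 6;  ∫_0^1 -20*x^2 dx = -20/3;  ∫_0^1 24*x dx = 12;
    ∫_0^1 9 dx = 9.
  Sum: 144/7 − 24 + 132/5 + 6 − 20/3 + 12 + 9 = 4547/105.
Adding: ||u||_{H^1}^2 = 39/14 + 4547/105 = 9679/210.
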